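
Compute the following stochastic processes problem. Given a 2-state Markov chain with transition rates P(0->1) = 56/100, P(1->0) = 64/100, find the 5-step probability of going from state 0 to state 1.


Computing P^5 by matrix multiplication.
P = [[0.4400, 0.5600], [0.6400, 0.3600]]
After raising P to the power 5:
P^5(0,1) = 0.4668

0.4668


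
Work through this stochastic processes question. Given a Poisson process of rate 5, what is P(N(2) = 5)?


P(N(t)=k) = (lambda*t)^k * exp(-lambda*t) / k!
lambda*t = 10
= 10^5 * exp(-10) / 5!
= 100000 * 4.5400e-05 / 120
= 0.0378

0.0378


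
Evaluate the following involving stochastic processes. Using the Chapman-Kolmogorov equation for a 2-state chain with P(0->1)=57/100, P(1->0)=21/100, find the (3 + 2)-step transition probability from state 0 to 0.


P^5 = P^3 * P^2
Computing via matrix multiplication of the transition matrix.
Entry (0,0) of P^5 = 0.2696

0.2696


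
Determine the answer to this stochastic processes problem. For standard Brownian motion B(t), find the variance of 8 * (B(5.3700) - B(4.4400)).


Var(alpha*(B(t)-B(s))) = alpha^2 * (t-s)
= 8^2 * (5.3700 - 4.4400)
= 64 * 0.9300
= 59.5200

59.5200


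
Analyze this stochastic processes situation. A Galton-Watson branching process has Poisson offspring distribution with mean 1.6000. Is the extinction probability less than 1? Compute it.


Since mu = 1.6000 > 1, extinction prob q < 1.
Solve s = exp(mu*(s-1)) iteratively.
q = 0.3580

0.3580


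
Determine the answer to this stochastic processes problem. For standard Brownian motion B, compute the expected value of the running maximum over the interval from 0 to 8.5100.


E(max B(s)) = sqrt(2t/pi)
= sqrt(2*8.5100/pi)
= sqrt(5.4176)
= 2.3276

2.3276


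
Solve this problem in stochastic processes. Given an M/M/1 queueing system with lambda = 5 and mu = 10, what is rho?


rho = lambda/mu
= 5/10
= 0.5000

0.5000


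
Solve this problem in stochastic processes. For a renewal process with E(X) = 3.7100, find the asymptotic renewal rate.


Long-run renewal rate = 1/E(X)
= 1/3.7100
= 0.2695

0.2695


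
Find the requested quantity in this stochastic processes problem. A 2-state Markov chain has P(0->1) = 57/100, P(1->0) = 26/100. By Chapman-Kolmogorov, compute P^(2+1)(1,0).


P^3 = P^2 * P^1
Computing via matrix multiplication of the transition matrix.
Entry (1,0) of P^3 = 0.3117

0.3117


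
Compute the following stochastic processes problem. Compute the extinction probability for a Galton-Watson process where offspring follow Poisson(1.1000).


Since mu = 1.1000 > 1, extinction prob q < 1.
Solve s = exp(mu*(s-1)) iteratively.
q = 0.8239

0.8239


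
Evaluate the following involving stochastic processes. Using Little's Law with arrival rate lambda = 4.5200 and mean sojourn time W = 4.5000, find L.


Little's Law: L = lambda * W
= 4.5200 * 4.5000
= 20.3400

20.3400


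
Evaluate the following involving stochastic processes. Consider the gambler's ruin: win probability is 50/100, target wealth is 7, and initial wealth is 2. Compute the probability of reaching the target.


p = 1/2: P(win) = i/N = 2/7
= 0.2857

0.2857


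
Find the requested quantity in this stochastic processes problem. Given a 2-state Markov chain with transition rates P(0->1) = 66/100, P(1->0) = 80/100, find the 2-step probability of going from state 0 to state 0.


Computing P^2 by matrix multiplication.
P = [[0.3400, 0.6600], [0.8000, 0.2000]]
After raising P to the power 2:
P^2(0,0) = 0.6436

0.6436


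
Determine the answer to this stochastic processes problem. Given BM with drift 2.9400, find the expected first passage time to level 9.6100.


Expected first passage time = a/mu
= 9.6100/2.9400
= 3.2687

3.2687


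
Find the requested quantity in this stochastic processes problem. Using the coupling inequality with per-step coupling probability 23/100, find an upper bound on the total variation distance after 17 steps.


TV distance bound <= (1-delta)^n
= (1 - 0.2300)^17
= 0.7700^17
= 0.0118

0.0118


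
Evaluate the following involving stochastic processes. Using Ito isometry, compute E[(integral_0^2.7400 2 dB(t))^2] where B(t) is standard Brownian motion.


By Ito isometry: E[(int f dB)^2] = int f^2 dt
= 2^2 * 2.7400
= 4 * 2.7400 = 10.9600

10.9600


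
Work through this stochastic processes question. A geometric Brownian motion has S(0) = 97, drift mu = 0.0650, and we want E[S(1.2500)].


E[S(t)] = S(0) * exp(mu * t)
= 97 * exp(0.0650 * 1.2500)
= 97 * 1.0846
= 105.2103

105.2103


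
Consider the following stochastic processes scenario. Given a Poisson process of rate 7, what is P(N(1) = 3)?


P(N(t)=k) = (lambda*t)^k * exp(-lambda*t) / k!
lambda*t = 7
= 7^3 * exp(-7) / 3!
= 343 * 9.1188e-04 / 6
= 0.0521

0.0521


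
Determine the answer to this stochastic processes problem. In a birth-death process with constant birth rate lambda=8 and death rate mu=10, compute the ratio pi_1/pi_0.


For birth-death process, pi_n/pi_0 = (lambda/mu)^n
= (8/10)^1
= 0.8000

0.8000


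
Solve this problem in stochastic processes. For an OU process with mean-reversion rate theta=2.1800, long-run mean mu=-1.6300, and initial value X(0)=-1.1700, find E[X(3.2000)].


E[X(t)] = mu + (X(0) - mu)*exp(-theta*t)
= -1.6300 + (-1.1700 - -1.6300)*exp(-2.1800*3.2000)
= -1.6300 + 0.4600 * 9.3403e-04
= -1.6296

-1.6296


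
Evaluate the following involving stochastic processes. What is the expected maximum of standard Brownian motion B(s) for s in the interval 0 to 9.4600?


E(max B(s)) = sqrt(2t/pi)
= sqrt(2*9.4600/pi)
= sqrt(6.0224)
= 2.4541

2.4541


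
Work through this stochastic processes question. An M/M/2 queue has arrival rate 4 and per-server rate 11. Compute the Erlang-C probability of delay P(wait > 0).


a = lambda/mu = 0.3636
rho = a/c = 0.1818
Erlang-C formula applied:
C(c,a) = 0.0559

0.0559


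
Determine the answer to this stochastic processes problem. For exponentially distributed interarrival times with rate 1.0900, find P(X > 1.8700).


P(X > t) = exp(-lambda * t)
= exp(-1.0900 * 1.8700)
= exp(-2.0383) = 0.1302

0.1302


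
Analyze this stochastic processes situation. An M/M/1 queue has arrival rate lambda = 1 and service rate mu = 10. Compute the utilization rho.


rho = lambda/mu
= 1/10
= 0.1000

0.1000


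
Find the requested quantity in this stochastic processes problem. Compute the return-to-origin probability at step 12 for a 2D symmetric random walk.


P = C(12,6)^2 / 4^12
= 924^2 / 16777216
= 853776 / 16777216
= 0.0509

0.0509


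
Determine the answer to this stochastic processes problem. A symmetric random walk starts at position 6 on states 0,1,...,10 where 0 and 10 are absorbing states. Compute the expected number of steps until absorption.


For symmetric RW on 0,...,N with absorbing barriers, E(i) = i*(N-i)
E(6) = 6 * 4 = 24

24


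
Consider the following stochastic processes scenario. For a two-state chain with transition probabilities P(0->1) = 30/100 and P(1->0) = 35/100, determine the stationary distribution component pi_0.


Stationary distribution: pi_0 = p10/(p01+p10), pi_1 = p01/(p01+p10)
p01 = 0.3000, p10 = 0.3500
pi_0 = 0.5385

0.5385


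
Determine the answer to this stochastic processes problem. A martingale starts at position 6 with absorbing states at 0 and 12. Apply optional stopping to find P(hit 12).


By optional stopping theorem: E(M at tau) = M(0) = 6
P(hit 12)*12 + P(hit 0)*0 = 6
P(hit 12) = (6 - 0)/(12 - 0) = 1/2 = 0.5000

0.5000


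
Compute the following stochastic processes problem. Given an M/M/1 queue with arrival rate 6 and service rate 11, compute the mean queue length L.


rho = 6/11 = 0.5455
L = rho/(1-rho)
= 0.5455/0.4545
= 1.2000

1.2000


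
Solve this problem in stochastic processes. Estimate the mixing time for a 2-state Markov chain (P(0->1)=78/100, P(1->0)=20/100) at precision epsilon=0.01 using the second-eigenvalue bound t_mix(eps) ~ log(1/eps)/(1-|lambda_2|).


lambda_2 = |1 - p01 - p10| = |1 - 0.7800 - 0.2000| = 0.0200
t_mix ~ log(1/eps)/(1 - |lambda_2|)
= log(100)/(1 - 0.0200) = 4.6052/0.9800
= 4.6992

4.6992


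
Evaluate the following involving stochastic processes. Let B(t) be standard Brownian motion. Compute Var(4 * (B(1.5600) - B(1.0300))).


Var(alpha*(B(t)-B(s))) = alpha^2 * (t-s)
= 4^2 * (1.5600 - 1.0300)
= 16 * 0.5300
= 8.4800

8.4800


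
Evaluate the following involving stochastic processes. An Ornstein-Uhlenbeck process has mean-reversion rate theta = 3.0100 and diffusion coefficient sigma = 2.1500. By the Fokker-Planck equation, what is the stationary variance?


Stationary variance = sigma^2 / (2*theta)
= 2.1500^2 / (2*3.0100)
= 4.6225 / 6.0200
= 0.7679

0.7679


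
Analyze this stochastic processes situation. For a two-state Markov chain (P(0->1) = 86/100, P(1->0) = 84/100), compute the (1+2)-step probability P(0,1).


P^3 = P^1 * P^2
Computing via matrix multiplication of the transition matrix.
Entry (0,1) of P^3 = 0.6794

0.6794


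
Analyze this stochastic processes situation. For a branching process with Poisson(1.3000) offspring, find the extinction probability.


Since mu = 1.3000 > 1, extinction prob q < 1.
Solve s = exp(mu*(s-1)) iteratively.
q = 0.5770

0.5770


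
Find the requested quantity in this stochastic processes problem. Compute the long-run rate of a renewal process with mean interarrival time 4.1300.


Long-run renewal rate = 1/E(X)
= 1/4.1300
= 0.2421

0.2421


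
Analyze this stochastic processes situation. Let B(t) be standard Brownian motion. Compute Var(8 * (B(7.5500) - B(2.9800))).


Var(alpha*(B(t)-B(s))) = alpha^2 * (t-s)
= 8^2 * (7.5500 - 2.9800)
= 64 * 4.5700
= 292.4800

292.4800


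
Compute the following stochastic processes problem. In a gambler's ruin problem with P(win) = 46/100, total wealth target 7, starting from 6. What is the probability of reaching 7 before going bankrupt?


Gambler's ruin formula:
r = q/p = 0.5400/0.4600 = 1.1739
P(win) = (1 - r^i)/(1 - r^N)
= (1 - 1.1739^6)/(1 - 1.1739^7)
= 0.7804

0.7804


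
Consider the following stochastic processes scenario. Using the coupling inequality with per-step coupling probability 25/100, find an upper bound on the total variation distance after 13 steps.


TV distance bound <= (1-delta)^n
= (1 - 0.2500)^13
= 0.7500^13
= 0.0238

0.0238


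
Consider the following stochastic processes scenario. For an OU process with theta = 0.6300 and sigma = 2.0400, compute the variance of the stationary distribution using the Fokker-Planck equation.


Stationary variance = sigma^2 / (2*theta)
= 2.0400^2 / (2*0.6300)
= 4.1616 / 1.2600
= 3.3029

3.3029


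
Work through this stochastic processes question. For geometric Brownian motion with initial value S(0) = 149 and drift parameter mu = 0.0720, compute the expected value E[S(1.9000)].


E[S(t)] = S(0) * exp(mu * t)
= 149 * exp(0.0720 * 1.9000)
= 149 * 1.1466
= 170.8432

170.8432


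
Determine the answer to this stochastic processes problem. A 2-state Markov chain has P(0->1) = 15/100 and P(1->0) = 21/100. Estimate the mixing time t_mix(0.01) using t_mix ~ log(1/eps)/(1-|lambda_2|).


lambda_2 = |1 - p01 - p10| = |1 - 0.1500 - 0.2100| = 0.6400
t_mix ~ log(1/eps)/(1 - |lambda_2|)
= log(100)/(1 - 0.6400) = 4.6052/0.3600
= 12.7921

12.7921


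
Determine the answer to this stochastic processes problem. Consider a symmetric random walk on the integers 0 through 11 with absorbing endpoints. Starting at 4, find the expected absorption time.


For symmetric RW on 0,...,N with absorbing barriers, E(i) = i*(N-i)
E(4) = 4 * 7 = 28

28


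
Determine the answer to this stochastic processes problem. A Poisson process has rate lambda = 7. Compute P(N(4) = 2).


P(N(t)=k) = (lambda*t)^k * exp(-lambda*t) / k!
lambda*t = 28
= 28^2 * exp(-28) / 2!
= 784 * 6.9144e-13 / 2
= 2.7104e-10

2.7104e-10


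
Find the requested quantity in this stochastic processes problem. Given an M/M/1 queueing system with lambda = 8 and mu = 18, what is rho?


rho = lambda/mu
= 8/18
= 0.4444

0.4444


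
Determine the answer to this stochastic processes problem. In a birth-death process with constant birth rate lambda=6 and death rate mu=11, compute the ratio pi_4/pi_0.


For birth-death process, pi_n/pi_0 = (lambda/mu)^n
= (6/11)^4
= 0.0885

0.0885


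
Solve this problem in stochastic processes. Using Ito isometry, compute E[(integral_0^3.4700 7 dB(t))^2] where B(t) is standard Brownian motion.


By Ito isometry: E[(int f dB)^2] = int f^2 dt
= 7^2 * 3.4700
= 49 * 3.4700 = 170.0300

170.0300


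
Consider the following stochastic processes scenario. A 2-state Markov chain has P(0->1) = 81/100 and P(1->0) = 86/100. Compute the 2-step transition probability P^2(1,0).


Computing P^2 by matrix multiplication.
P = [[0.1900, 0.8100], [0.8600, 0.1400]]
After raising P to the power 2:
P^2(1,0) = 0.2838

0.2838


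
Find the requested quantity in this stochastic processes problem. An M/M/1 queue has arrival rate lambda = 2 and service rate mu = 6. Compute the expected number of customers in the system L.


rho = 2/6 = 0.3333
L = rho/(1-rho)
= 0.3333/0.6667
= 0.5000

0.5000


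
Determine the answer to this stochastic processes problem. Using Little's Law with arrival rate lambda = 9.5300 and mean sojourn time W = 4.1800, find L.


Little's Law: L = lambda * W
= 9.5300 * 4.1800
= 39.8354

39.8354


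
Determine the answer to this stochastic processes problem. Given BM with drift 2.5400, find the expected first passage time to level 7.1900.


Expected first passage time = a/mu
= 7.1900/2.5400
= 2.8307

2.8307


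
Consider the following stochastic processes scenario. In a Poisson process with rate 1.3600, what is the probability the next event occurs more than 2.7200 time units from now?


P(X > t) = exp(-lambda * t)
= exp(-1.3600 * 2.7200)
= exp(-3.6992) = 0.0247

0.0247


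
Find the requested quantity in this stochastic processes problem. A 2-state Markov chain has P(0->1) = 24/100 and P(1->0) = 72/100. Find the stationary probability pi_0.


Stationary distribution: pi_0 = p10/(p01+p10), pi_1 = p01/(p01+p10)
p01 = 0.2400, p10 = 0.7200
pi_0 = 0.7500

0.7500


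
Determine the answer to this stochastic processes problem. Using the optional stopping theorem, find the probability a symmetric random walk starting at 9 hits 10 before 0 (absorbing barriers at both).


By optional stopping theorem: E(M at tau) = M(0) = 9
P(hit 10)*10 + P(hit 0)*0 = 9
P(hit 10) = (9 - 0)/(10 - 0) = 9/10 = 0.9000

0.9000


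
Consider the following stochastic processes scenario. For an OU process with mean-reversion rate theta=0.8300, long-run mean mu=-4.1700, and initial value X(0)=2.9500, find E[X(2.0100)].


E[X(t)] = mu + (X(0) - mu)*exp(-theta*t)
= -4.1700 + (2.9500 - -4.1700)*exp(-0.8300*2.0100)
= -4.1700 + 7.1200 * 0.1886
= -2.8274

-2.8274


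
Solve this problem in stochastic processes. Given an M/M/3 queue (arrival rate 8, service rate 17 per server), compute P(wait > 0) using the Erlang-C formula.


a = lambda/mu = 0.4706
rho = a/c = 0.1569
Erlang-C formula applied:
C(c,a) = 0.0129

0.0129


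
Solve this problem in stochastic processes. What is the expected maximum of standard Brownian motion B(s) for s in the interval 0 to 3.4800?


E(max B(s)) = sqrt(2t/pi)
= sqrt(2*3.4800/pi)
= sqrt(2.2154)
= 1.4884

1.4884


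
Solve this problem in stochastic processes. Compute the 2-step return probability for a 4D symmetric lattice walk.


P(return in 2 steps) = P(reverse first step) = 1/(2d)
= 1/8
= 0.1250

0.1250


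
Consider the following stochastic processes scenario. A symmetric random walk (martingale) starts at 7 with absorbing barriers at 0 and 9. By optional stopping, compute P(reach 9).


By optional stopping theorem: E(M at tau) = M(0) = 7
P(hit 9)*9 + P(hit 0)*0 = 7
P(hit 9) = (7 - 0)/(9 - 0) = 7/9 = 0.7778

0.7778


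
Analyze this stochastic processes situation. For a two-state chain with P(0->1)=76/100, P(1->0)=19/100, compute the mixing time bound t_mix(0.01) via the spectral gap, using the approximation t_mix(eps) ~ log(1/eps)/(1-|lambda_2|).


lambda_2 = |1 - p01 - p10| = |1 - 0.7600 - 0.1900| = 0.0500
t_mix ~ log(1/eps)/(1 - |lambda_2|)
= log(100)/(1 - 0.0500) = 4.6052/0.9500
= 4.8475

4.8475


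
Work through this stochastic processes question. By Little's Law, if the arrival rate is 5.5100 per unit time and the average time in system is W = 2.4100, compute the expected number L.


Little's Law: L = lambda * W
= 5.5100 * 2.4100
= 13.2791

13.2791


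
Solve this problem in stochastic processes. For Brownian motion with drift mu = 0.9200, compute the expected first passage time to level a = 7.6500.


Expected first passage time = a/mu
= 7.6500/0.9200
= 8.3152

8.3152


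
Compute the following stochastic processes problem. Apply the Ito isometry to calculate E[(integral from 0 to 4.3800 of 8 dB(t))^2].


By Ito isometry: E[(int f dB)^2] = int f^2 dt
= 8^2 * 4.3800
= 64 * 4.3800 = 280.3200

280.3200


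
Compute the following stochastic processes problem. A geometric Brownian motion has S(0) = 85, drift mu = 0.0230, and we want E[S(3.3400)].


E[S(t)] = S(0) * exp(mu * t)
= 85 * exp(0.0230 * 3.3400)
= 85 * 1.0798
= 91.7871

91.7871


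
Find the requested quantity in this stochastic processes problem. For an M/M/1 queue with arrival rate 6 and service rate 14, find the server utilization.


rho = lambda/mu
= 6/14
= 0.4286

0.4286


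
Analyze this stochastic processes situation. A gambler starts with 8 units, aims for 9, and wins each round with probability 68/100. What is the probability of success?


Gambler's ruin formula:
r = q/p = 0.3200/0.6800 = 0.4706
P(win) = (1 - r^i)/(1 - r^N)
= (1 - 0.4706^8)/(1 - 0.4706^9)
= 0.9987

0.9987


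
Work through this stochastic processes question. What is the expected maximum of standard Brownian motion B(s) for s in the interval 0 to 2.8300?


E(max B(s)) = sqrt(2t/pi)
= sqrt(2*2.8300/pi)
= sqrt(1.8016)
= 1.3422

1.3422


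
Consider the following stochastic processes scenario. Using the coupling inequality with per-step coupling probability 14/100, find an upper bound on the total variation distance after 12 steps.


TV distance bound <= (1-delta)^n
= (1 - 0.1400)^12
= 0.8600^12
= 0.1637

0.1637


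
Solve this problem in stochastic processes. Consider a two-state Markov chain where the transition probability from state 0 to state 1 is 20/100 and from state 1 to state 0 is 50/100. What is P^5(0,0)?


Computing P^5 by matrix multiplication.
P = [[0.8000, 0.2000], [0.5000, 0.5000]]
After raising P to the power 5:
P^5(0,0) = 0.7150

0.7150


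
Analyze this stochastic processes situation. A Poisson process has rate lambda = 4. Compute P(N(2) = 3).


P(N(t)=k) = (lambda*t)^k * exp(-lambda*t) / k!
lambda*t = 8
= 8^3 * exp(-8) / 3!
= 512 * 3.3546e-04 / 6
= 0.0286

0.0286


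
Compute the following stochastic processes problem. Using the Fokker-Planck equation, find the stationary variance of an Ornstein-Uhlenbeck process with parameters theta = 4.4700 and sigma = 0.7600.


Stationary variance = sigma^2 / (2*theta)
= 0.7600^2 / (2*4.4700)
= 0.5776 / 8.9400
= 0.0646

0.0646


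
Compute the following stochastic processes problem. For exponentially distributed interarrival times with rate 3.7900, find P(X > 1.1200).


P(X > t) = exp(-lambda * t)
= exp(-3.7900 * 1.1200)
= exp(-4.2448) = 0.0143

0.0143


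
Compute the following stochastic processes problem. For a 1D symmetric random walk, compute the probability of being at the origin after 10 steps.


P(S(10) = 0) = C(10,5) / 4^5
= 252 / 1024
= 0.2461

0.2461


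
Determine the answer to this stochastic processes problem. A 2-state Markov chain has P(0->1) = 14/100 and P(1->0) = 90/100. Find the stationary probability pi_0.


Stationary distribution: pi_0 = p10/(p01+p10), pi_1 = p01/(p01+p10)
p01 = 0.1400, p10 = 0.9000
pi_0 = 0.8654

0.8654


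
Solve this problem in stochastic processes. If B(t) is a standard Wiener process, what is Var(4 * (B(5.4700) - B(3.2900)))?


Var(alpha*(B(t)-B(s))) = alpha^2 * (t-s)
= 4^2 * (5.4700 - 3.2900)
= 16 * 2.1800
= 34.8800

34.8800


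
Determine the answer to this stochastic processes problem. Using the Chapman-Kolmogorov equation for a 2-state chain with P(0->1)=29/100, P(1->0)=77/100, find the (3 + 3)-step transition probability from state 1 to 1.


P^6 = P^3 * P^3
Computing via matrix multiplication of the transition matrix.
Entry (1,1) of P^6 = 0.2736

0.2736


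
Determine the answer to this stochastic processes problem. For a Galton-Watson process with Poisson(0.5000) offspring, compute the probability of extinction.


Since mu = 0.5000 <= 1, extinction probability = 1.

1.0000


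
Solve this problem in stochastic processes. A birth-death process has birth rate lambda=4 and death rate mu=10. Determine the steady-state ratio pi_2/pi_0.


For birth-death process, pi_n/pi_0 = (lambda/mu)^n
= (4/10)^2
= 0.1600

0.1600


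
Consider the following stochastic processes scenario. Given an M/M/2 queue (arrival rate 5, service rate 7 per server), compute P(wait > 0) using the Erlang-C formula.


a = lambda/mu = 0.7143
rho = a/c = 0.3571
Erlang-C formula applied:
C(c,a) = 0.1880

0.1880


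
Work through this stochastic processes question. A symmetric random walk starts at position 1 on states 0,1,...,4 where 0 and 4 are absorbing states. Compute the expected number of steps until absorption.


For symmetric RW on 0,...,N with absorbing barriers, E(i) = i*(N-i)
E(1) = 1 * 3 = 3

3


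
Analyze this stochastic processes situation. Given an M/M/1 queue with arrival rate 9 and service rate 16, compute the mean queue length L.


rho = 9/16 = 0.5625
L = rho/(1-rho)
= 0.5625/0.4375
= 1.2857

1.2857


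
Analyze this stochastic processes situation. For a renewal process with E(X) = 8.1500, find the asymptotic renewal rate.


Long-run renewal rate = 1/E(X)
= 1/8.1500
= 0.1227

0.1227


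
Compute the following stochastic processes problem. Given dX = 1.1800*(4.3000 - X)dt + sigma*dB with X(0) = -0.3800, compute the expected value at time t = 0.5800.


E[X(t)] = mu + (X(0) - mu)*exp(-theta*t)
= 4.3000 + (-0.3800 - 4.3000)*exp(-1.1800*0.5800)
= 4.3000 + -4.6800 * 0.5044
= 1.9394

1.9394


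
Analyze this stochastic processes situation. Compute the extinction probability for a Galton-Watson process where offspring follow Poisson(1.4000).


Since mu = 1.4000 > 1, extinction prob q < 1.
Solve s = exp(mu*(s-1)) iteratively.
q = 0.4890

0.4890


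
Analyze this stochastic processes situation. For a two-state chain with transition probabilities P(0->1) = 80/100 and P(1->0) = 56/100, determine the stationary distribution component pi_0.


Stationary distribution: pi_0 = p10/(p01+p10), pi_1 = p01/(p01+p10)
p01 = 0.8000, p10 = 0.5600
pi_0 = 0.4118

0.4118


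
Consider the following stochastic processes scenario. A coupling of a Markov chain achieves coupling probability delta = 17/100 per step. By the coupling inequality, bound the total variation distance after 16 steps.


TV distance bound <= (1-delta)^n
= (1 - 0.1700)^16
= 0.8300^16
= 0.0507

0.0507


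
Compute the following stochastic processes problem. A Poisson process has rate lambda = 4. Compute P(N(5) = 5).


P(N(t)=k) = (lambda*t)^k * exp(-lambda*t) / k!
lambda*t = 20
= 20^5 * exp(-20) / 5!
= 3200000 * 2.0612e-09 / 120
= 5.4964e-05

5.4964e-05


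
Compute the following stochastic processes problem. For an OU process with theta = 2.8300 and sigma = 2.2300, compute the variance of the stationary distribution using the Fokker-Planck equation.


Stationary variance = sigma^2 / (2*theta)
= 2.2300^2 / (2*2.8300)
= 4.9729 / 5.6600
= 0.8786

0.8786


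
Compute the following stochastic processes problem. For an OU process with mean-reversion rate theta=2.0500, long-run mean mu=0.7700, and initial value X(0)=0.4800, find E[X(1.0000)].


E[X(t)] = mu + (X(0) - mu)*exp(-theta*t)
= 0.7700 + (0.4800 - 0.7700)*exp(-2.0500*1.0000)
= 0.7700 + -0.2900 * 0.1287
= 0.7327

0.7327


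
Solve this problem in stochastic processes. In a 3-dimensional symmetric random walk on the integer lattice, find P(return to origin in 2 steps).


P(return in 2 steps) = P(reverse first step) = 1/(2d)
= 1/6
= 0.1667

0.1667


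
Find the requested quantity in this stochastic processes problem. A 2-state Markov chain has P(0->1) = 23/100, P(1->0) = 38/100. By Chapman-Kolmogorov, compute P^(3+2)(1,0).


P^5 = P^3 * P^2
Computing via matrix multiplication of the transition matrix.
Entry (1,0) of P^5 = 0.6173

0.6173


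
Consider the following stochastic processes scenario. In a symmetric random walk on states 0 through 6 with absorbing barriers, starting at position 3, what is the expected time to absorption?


For symmetric RW on 0,...,N with absorbing barriers, E(i) = i*(N-i)
E(3) = 3 * 3 = 9

9


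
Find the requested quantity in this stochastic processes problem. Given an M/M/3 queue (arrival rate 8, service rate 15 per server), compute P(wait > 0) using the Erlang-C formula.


a = lambda/mu = 0.5333
rho = a/c = 0.1778
Erlang-C formula applied:
C(c,a) = 0.0180

0.0180


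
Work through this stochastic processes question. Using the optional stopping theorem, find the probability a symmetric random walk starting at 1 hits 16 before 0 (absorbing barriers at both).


By optional stopping theorem: E(M at tau) = M(0) = 1
P(hit 16)*16 + P(hit 0)*0 = 1
P(hit 16) = (1 - 0)/(16 - 0) = 1/16 = 0.0625

0.0625


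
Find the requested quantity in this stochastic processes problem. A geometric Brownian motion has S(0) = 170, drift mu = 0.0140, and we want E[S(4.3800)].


E[S(t)] = S(0) * exp(mu * t)
= 170 * exp(0.0140 * 4.3800)
= 170 * 1.0632
= 180.7506

180.7506


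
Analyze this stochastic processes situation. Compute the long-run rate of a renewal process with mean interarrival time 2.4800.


Long-run renewal rate = 1/E(X)
= 1/2.4800
= 0.4032

0.4032


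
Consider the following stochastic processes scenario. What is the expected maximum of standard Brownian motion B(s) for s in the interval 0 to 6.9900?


E(max B(s)) = sqrt(2t/pi)
= sqrt(2*6.9900/pi)
= sqrt(4.4500)
= 2.1095

2.1095


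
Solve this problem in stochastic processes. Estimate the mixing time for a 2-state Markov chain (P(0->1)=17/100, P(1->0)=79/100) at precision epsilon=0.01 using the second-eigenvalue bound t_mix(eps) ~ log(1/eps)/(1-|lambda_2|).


lambda_2 = |1 - p01 - p10| = |1 - 0.1700 - 0.7900| = 0.0400
t_mix ~ log(1/eps)/(1 - |lambda_2|)
= log(100)/(1 - 0.0400) = 4.6052/0.9600
= 4.7971

4.7971


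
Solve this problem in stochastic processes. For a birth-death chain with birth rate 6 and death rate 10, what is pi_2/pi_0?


For birth-death process, pi_n/pi_0 = (lambda/mu)^n
= (6/10)^2
= 0.3600

0.3600


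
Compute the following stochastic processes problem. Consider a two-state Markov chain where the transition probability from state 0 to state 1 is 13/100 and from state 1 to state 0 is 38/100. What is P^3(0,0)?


Computing P^3 by matrix multiplication.
P = [[0.8700, 0.1300], [0.3800, 0.6200]]
After raising P to the power 3:
P^3(0,0) = 0.7751

0.7751


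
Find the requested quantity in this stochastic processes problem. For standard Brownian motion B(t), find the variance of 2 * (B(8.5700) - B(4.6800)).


Var(alpha*(B(t)-B(s))) = alpha^2 * (t-s)
= 2^2 * (8.5700 - 4.6800)
= 4 * 3.8900
= 15.5600

15.5600


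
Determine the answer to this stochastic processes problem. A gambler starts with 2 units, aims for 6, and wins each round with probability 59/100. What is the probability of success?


Gambler's ruin formula:
r = q/p = 0.4100/0.5900 = 0.6949
P(win) = (1 - r^i)/(1 - r^N)
= (1 - 0.6949^2)/(1 - 0.6949^6)
= 0.5827

0.5827


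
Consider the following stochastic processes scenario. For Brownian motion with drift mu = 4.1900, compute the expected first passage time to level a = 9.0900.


Expected first passage time = a/mu
= 9.0900/4.1900
= 2.1695

2.1695


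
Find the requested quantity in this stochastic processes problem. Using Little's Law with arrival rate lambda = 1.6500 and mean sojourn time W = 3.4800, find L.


Little's Law: L = lambda * W
= 1.6500 * 3.4800
= 5.7420

5.7420


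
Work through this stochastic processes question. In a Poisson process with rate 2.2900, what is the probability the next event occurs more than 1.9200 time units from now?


P(X > t) = exp(-lambda * t)
= exp(-2.2900 * 1.9200)
= exp(-4.3968) = 0.0123

0.0123


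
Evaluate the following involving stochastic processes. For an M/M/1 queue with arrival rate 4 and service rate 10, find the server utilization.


rho = lambda/mu
= 4/10
= 0.4000

0.4000


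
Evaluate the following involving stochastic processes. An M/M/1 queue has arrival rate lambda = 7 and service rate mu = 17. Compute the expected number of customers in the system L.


rho = 7/17 = 0.4118
L = rho/(1-rho)
= 0.4118/0.5882
= 0.7000

0.7000


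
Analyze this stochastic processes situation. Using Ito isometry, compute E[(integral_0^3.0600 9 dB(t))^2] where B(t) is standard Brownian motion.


By Ito isometry: E[(int f dB)^2] = int f^2 dt
= 9^2 * 3.0600
= 81 * 3.0600 = 247.8600

247.8600


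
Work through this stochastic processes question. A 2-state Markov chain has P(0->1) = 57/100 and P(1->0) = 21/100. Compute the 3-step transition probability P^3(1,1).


Computing P^3 by matrix multiplication.
P = [[0.4300, 0.5700], [0.2100, 0.7900]]
After raising P to the power 3:
P^3(1,1) = 0.7336

0.7336


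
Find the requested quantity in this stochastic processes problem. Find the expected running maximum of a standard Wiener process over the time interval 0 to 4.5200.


E(max B(s)) = sqrt(2t/pi)
= sqrt(2*4.5200/pi)
= sqrt(2.8775)
= 1.6963

1.6963


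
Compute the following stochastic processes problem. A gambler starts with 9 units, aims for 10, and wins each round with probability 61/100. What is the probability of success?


Gambler's ruin formula:
r = q/p = 0.3900/0.6100 = 0.6393
P(win) = (1 - r^i)/(1 - r^N)
= (1 - 0.6393^9)/(1 - 0.6393^10)
= 0.9935

0.9935


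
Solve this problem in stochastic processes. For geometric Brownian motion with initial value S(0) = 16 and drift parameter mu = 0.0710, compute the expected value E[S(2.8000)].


E[S(t)] = S(0) * exp(mu * t)
= 16 * exp(0.0710 * 2.8000)
= 16 * 1.2199
= 19.5190

19.5190


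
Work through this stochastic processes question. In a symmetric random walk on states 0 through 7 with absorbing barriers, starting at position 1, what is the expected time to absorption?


For symmetric RW on 0,...,N with absorbing barriers, E(i) = i*(N-i)
E(1) = 1 * 6 = 6

6


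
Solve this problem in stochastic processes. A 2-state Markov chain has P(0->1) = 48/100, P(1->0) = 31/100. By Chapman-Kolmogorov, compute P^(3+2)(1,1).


P^5 = P^3 * P^2
Computing via matrix multiplication of the transition matrix.
Entry (1,1) of P^5 = 0.6078

0.6078


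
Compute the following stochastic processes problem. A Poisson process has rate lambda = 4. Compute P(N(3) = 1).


P(N(t)=k) = (lambda*t)^k * exp(-lambda*t) / k!
lambda*t = 12
= 12^1 * exp(-12) / 1!
= 12 * 6.1442e-06 / 1
= 7.3731e-05

7.3731e-05


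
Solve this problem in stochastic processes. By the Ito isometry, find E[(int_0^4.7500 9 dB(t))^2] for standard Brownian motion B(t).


By Ito isometry: E[(int f dB)^2] = int f^2 dt
= 9^2 * 4.7500
= 81 * 4.7500 = 384.7500

384.7500


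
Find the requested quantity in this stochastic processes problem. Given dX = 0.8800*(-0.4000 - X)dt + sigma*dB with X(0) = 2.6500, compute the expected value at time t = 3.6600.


E[X(t)] = mu + (X(0) - mu)*exp(-theta*t)
= -0.4000 + (2.6500 - -0.4000)*exp(-0.8800*3.6600)
= -0.4000 + 3.0500 * 0.0399
= -0.2782

-0.2782


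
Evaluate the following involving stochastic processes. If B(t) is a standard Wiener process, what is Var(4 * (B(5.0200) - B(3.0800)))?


Var(alpha*(B(t)-B(s))) = alpha^2 * (t-s)
= 4^2 * (5.0200 - 3.0800)
= 16 * 1.9400
= 31.0400

31.0400


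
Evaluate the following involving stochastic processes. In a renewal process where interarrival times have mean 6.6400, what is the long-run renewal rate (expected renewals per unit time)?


Long-run renewal rate = 1/E(X)
= 1/6.6400
= 0.1506

0.1506


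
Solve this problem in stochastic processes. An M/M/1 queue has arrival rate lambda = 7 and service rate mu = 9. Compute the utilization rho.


rho = lambda/mu
= 7/9
= 0.7778

0.7778


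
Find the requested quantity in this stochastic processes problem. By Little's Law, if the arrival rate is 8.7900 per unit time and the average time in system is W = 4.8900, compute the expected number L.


Little's Law: L = lambda * W
= 8.7900 * 4.8900
= 42.9831

42.9831


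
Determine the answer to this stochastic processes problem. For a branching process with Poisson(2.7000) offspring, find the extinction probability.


Since mu = 2.7000 > 1, extinction prob q < 1.
Solve s = exp(mu*(s-1)) iteratively.
q = 0.0844

0.0844


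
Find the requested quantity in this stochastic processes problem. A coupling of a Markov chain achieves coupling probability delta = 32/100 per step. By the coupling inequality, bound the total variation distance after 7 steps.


TV distance bound <= (1-delta)^n
= (1 - 0.3200)^7
= 0.6800^7
= 0.0672

0.0672


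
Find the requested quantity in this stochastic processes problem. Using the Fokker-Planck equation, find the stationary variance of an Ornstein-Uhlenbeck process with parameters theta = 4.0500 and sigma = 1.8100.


Stationary variance = sigma^2 / (2*theta)
= 1.8100^2 / (2*4.0500)
= 3.2761 / 8.1000
= 0.4045

0.4045


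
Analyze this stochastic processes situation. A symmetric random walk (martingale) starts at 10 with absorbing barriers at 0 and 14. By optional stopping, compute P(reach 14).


By optional stopping theorem: E(M at tau) = M(0) = 10
P(hit 14)*14 + P(hit 0)*0 = 10
P(hit 14) = (10 - 0)/(14 - 0) = 5/7 = 0.7143

0.7143


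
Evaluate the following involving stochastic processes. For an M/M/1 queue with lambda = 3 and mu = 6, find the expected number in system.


rho = 3/6 = 0.5000
L = rho/(1-rho)
= 0.5000/0.5000
= 1.0000

1.0000


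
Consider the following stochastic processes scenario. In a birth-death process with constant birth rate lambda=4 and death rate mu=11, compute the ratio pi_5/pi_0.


For birth-death process, pi_n/pi_0 = (lambda/mu)^n
= (4/11)^5
= 0.0064

0.0064


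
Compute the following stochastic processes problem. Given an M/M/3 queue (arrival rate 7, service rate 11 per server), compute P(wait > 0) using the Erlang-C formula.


a = lambda/mu = 0.6364
rho = a/c = 0.2121
Erlang-C formula applied:
C(c,a) = 0.0288

0.0288


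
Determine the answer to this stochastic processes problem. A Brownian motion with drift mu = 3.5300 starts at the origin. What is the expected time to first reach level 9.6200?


Expected first passage time = a/mu
= 9.6200/3.5300
= 2.7252

2.7252


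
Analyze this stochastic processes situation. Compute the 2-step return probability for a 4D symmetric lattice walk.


P(return in 2 steps) = P(reverse first step) = 1/(2d)
= 1/8
= 0.1250

0.1250


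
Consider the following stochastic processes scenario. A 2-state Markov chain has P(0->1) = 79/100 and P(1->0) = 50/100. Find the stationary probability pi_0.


Stationary distribution: pi_0 = p10/(p01+p10), pi_1 = p01/(p01+p10)
p01 = 0.7900, p10 = 0.5000
pi_0 = 0.3876

0.3876


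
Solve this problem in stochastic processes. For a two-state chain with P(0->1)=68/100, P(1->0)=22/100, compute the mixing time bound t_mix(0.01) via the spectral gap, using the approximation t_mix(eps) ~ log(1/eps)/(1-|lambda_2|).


lambda_2 = |1 - p01 - p10| = |1 - 0.6800 - 0.2200| = 0.1000
t_mix ~ log(1/eps)/(1 - |lambda_2|)
= log(100)/(1 - 0.1000) = 4.6052/0.9000
= 5.1169

5.1169


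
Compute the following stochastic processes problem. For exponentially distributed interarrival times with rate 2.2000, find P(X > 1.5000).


P(X > t) = exp(-lambda * t)
= exp(-2.2000 * 1.5000)
= exp(-3.3000) = 0.0369

0.0369


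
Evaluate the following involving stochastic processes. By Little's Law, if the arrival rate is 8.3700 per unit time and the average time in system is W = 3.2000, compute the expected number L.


Little's Law: L = lambda * W
= 8.3700 * 3.2000
= 26.7840

26.7840


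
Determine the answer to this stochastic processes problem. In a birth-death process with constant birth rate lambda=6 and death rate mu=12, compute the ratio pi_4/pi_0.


For birth-death process, pi_n/pi_0 = (lambda/mu)^n
= (6/12)^4
= 0.0625

0.0625


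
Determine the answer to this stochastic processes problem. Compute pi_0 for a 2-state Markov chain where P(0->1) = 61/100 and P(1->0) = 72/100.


Stationary distribution: pi_0 = p10/(p01+p10), pi_1 = p01/(p01+p10)
p01 = 0.6100, p10 = 0.7200
pi_0 = 0.5414

0.5414


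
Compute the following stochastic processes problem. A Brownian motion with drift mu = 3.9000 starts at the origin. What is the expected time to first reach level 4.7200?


Expected first passage time = a/mu
= 4.7200/3.9000
= 1.2103

1.2103


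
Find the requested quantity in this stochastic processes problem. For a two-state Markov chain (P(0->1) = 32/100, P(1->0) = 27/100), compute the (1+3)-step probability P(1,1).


P^4 = P^1 * P^3
Computing via matrix multiplication of the transition matrix.
Entry (1,1) of P^4 = 0.5553

0.5553


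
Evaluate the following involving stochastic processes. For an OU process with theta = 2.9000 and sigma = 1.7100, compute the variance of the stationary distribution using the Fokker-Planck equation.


Stationary variance = sigma^2 / (2*theta)
= 1.7100^2 / (2*2.9000)
= 2.9241 / 5.8000
= 0.5042

0.5042


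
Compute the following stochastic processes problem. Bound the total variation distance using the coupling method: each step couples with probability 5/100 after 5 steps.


TV distance bound <= (1-delta)^n
= (1 - 0.0500)^5
= 0.9500^5
= 0.7738

0.7738


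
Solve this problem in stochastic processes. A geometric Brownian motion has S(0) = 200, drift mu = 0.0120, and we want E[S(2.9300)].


E[S(t)] = S(0) * exp(mu * t)
= 200 * exp(0.0120 * 2.9300)
= 200 * 1.0358
= 207.1571

207.1571


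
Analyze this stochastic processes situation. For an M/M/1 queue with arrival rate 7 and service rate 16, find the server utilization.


rho = lambda/mu
= 7/16
= 0.4375

0.4375


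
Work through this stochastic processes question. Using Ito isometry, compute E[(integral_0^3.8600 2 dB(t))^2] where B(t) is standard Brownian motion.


By Ito isometry: E[(int f dB)^2] = int f^2 dt
= 2^2 * 3.8600
= 4 * 3.8600 = 15.4400

15.4400


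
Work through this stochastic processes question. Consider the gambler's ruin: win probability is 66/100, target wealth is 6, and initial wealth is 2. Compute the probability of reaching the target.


Gambler's ruin formula:
r = q/p = 0.3400/0.6600 = 0.5152
P(win) = (1 - r^i)/(1 - r^N)
= (1 - 0.5152^2)/(1 - 0.5152^6)
= 0.7486

0.7486


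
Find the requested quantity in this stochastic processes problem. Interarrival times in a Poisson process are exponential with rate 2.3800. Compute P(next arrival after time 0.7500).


P(X > t) = exp(-lambda * t)
= exp(-2.3800 * 0.7500)
= exp(-1.7850) = 0.1678

0.1678


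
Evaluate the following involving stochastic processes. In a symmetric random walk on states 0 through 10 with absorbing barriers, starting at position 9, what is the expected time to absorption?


For symmetric RW on 0,...,N with absorbing barriers, E(i) = i*(N-i)
E(9) = 9 * 1 = 9

9


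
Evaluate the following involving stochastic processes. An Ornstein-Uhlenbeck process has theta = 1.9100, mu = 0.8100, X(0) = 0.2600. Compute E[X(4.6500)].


E[X(t)] = mu + (X(0) - mu)*exp(-theta*t)
= 0.8100 + (0.2600 - 0.8100)*exp(-1.9100*4.6500)
= 0.8100 + -0.5500 * 1.3894e-04
= 0.8099

0.8099
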